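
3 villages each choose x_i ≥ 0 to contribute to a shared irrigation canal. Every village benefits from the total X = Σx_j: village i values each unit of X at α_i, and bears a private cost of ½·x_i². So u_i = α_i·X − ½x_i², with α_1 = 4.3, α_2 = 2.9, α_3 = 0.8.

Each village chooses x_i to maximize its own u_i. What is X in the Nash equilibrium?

8

Village i's FOC: ∂u_i/∂x_i = α_i − x_i = 0, so x_i* = α_i.
NE contributions = (4.3, 2.9, 0.8); X = 8.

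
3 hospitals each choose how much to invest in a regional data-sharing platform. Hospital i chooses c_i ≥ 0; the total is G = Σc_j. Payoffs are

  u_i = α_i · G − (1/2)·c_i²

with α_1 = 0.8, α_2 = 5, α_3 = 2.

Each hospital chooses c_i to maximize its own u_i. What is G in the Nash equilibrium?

Hospital i's FOC: ∂u_i/∂c_i = α_i − c_i = 0, so c_i* = α_i.
NE contributions = (0.8, 5, 2); G = 7.8.

7.8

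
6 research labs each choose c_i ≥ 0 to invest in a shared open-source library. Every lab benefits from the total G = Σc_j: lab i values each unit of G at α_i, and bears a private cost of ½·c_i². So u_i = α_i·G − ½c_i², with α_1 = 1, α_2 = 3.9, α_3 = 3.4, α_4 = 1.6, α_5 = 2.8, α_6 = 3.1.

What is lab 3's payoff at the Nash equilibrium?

Lab i's FOC: ∂u_i/∂c_i = α_i − c_i = 0, so c_i* = α_i.
NE contributions = (1, 3.9, 3.4, 1.6, 2.8, 3.1); G = 15.8.
u_3 = α_3·G − ½·(c_3)² = 3.4·15.8 − ½·3.4² = 47.94.

47.94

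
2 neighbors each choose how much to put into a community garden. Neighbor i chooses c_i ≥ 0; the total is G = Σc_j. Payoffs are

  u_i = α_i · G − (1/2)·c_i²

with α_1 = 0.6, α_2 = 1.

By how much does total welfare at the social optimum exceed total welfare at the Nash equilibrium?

0.68

Neighbor i's FOC: ∂u_i/∂c_i = α_i − c_i = 0, so c_i* = α_i.
NE contributions = (0.6, 1); G = 1.6.
W^NE = (Σα)·G − ½Σα_i² = 1.6² − ½·1.36 = 1.88.
Planner sets c_i = Σα_j = 1.6 for every i, so G^SO = 2·1.6 = 3.2.
W^SO = (Σα)·G^SO − ½·2·(Σα)² = (2/2)·1.6² = 2.56.
Deadweight loss = W^SO − W^NE = 0.68.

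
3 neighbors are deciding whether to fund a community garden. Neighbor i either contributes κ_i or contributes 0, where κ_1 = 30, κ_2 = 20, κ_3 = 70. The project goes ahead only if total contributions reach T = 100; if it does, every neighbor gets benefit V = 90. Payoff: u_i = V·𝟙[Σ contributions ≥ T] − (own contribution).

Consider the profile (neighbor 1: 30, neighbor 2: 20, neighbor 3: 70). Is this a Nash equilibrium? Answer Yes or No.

Total = 120 ≥ 100: provided.
Neighbor 1 (pledges 30, payoff 60): dropping to 0 → total 90, payoff 0. No gain.
Neighbor 2 (pledges 20, payoff 70): dropping to 0 → total 100, payoff 90. Profitable deviation.

No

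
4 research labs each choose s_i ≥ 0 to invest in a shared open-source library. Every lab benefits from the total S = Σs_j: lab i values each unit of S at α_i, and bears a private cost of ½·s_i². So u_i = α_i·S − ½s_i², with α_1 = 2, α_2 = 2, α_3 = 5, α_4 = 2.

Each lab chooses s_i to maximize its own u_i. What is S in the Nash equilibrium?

Lab i's FOC: ∂u_i/∂s_i = α_i − s_i = 0, so s_i* = α_i.
NE contributions = (2, 2, 5, 2); S = 11.

11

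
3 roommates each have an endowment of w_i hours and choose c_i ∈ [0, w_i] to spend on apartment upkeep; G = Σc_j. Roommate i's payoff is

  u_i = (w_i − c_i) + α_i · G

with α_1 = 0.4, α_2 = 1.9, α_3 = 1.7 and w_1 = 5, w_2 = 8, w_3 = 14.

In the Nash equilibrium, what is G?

22

∂u_i/∂c_i = α_i − 1, so roommate i contributes w_i if α_i > 1, else 0.
α_i > 1 for i ∈ {2, 3}; NE contributions (0, 8, 14), G = 22.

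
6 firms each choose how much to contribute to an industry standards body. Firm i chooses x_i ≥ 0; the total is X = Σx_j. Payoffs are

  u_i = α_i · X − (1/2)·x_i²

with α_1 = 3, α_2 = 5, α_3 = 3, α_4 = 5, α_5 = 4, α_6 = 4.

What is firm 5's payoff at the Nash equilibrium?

Firm i's FOC: ∂u_i/∂x_i = α_i − x_i = 0, so x_i* = α_i.
NE contributions = (3, 5, 3, 5, 4, 4); X = 24.
u_5 = α_5·X − ½·(x_5)² = 4·24 − ½·4² = 88.

88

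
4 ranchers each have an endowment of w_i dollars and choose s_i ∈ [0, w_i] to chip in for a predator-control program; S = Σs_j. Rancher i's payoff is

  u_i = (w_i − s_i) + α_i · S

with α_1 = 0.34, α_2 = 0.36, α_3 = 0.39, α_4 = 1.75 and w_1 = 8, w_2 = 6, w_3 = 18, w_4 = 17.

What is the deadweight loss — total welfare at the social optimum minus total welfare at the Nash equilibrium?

∂u_i/∂s_i = α_i − 1, so rancher i contributes w_i if α_i > 1, else 0.
α_i > 1 for i ∈ {4}; NE contributions (0, 0, 0, 17), S = 17.
W^NE = Σw_i − S^NE + (Σα_i)·S^NE = 49 + 1.84·17 = 80.28.
Planner: ∂(Σu_j)/∂s_i = Σα_j − 1 = 1.84 > 0, so everyone contributes w_i; S^SO = 49, W^SO = 49 + 1.84·49 = 139.16.
Deadweight loss = 58.88.

58.88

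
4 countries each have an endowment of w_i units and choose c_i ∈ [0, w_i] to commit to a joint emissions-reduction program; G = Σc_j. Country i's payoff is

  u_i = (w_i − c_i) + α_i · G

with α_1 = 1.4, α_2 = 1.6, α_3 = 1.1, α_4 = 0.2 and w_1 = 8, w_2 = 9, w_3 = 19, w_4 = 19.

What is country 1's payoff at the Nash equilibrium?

∂u_i/∂c_i = α_i − 1, so country i contributes w_i if α_i > 1, else 0.
α_i > 1 for i ∈ {1, 2, 3}; NE contributions (8, 9, 19, 0), G = 36.
u_1 = (8 − 8) + 1.4·36 = 50.4.

50.4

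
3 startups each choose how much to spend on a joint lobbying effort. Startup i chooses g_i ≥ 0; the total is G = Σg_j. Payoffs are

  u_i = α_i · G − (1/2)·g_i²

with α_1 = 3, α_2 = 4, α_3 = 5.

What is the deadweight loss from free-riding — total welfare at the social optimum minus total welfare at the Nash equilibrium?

Startup i's FOC: ∂u_i/∂g_i = α_i − g_i = 0, so g_i* = α_i.
NE contributions = (3, 4, 5); G = 12.
W^NE = (Σα)·G − ½Σα_i² = 12² − ½·50 = 119.
Planner sets g_i = Σα_j = 12 for every i, so G^SO = 3·12 = 36.
W^SO = (Σα)·G^SO − ½·3·(Σα)² = (3/2)·12² = 216.
Deadweight loss = W^SO − W^NE = 97.

97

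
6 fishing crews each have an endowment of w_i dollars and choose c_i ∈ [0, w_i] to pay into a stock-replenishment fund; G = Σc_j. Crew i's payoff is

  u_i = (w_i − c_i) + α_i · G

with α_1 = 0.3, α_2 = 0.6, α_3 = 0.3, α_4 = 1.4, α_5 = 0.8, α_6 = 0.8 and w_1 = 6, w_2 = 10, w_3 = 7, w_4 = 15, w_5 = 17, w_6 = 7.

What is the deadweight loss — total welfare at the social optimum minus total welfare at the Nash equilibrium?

150.4

∂u_i/∂c_i = α_i − 1, so crew i contributes w_i if α_i > 1, else 0.
α_i > 1 for i ∈ {4}; NE contributions (0, 0, 0, 15, 0, 0), G = 15.
W^NE = Σw_i − G^NE + (Σα_i)·G^NE = 62 + 3.2·15 = 110.
Planner: ∂(Σu_j)/∂c_i = Σα_j − 1 = 3.2 > 0, so everyone contributes w_i; G^SO = 62, W^SO = 62 + 3.2·62 = 260.4.
Deadweight loss = 150.4.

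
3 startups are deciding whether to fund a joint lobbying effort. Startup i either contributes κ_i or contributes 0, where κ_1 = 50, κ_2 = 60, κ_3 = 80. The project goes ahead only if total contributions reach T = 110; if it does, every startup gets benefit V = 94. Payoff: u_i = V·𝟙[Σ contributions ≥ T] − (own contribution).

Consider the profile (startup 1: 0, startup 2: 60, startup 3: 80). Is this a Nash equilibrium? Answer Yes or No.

Yes

Total = 140 ≥ 110: provided.
Startup 1 (pledges 0, payoff 94): pledging 50 → total 190, payoff 44. No gain.
Startup 2 (pledges 60, payoff 34): dropping to 0 → total 80, payoff 0. No gain.
Startup 3 (pledges 80, payoff 14): dropping to 0 → total 60, payoff 0. No gain.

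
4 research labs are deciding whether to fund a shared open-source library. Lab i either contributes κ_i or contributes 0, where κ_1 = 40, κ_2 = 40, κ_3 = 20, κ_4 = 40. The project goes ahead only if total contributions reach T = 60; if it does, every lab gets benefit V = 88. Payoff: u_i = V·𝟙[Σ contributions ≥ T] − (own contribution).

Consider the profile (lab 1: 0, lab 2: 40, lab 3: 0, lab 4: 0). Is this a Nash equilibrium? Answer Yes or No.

No

Total = 40 < 60: not provided.
Lab 1 (pledges 0, payoff 0): pledging 40 → total 80, payoff 48. Profitable deviation.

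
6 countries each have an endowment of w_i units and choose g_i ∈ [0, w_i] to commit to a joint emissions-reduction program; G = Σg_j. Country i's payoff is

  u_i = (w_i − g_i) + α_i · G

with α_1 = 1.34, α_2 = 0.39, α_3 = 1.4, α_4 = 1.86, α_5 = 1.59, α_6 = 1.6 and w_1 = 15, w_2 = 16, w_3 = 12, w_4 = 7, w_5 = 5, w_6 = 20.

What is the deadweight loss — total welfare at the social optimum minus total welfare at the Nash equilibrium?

∂u_i/∂g_i = α_i − 1, so country i contributes w_i if α_i > 1, else 0.
α_i > 1 for i ∈ {1, 3, 4, 5, 6}; NE contributions (15, 0, 12, 7, 5, 20), G = 59.
W^NE = Σw_i − G^NE + (Σα_i)·G^NE = 75 + 7.18·59 = 498.62.
Planner: ∂(Σu_j)/∂g_i = Σα_j − 1 = 7.18 > 0, so everyone contributes w_i; G^SO = 75, W^SO = 75 + 7.18·75 = 613.5.
Deadweight loss = 114.88.

114.88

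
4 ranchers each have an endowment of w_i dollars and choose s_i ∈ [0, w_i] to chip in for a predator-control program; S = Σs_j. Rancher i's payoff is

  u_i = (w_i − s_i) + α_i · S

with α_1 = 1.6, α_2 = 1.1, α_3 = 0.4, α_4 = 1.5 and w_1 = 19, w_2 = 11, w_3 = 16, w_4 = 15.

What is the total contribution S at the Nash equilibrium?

45

∂u_i/∂s_i = α_i − 1, so rancher i contributes w_i if α_i > 1, else 0.
α_i > 1 for i ∈ {1, 2, 4}; NE contributions (19, 11, 0, 15), S = 45.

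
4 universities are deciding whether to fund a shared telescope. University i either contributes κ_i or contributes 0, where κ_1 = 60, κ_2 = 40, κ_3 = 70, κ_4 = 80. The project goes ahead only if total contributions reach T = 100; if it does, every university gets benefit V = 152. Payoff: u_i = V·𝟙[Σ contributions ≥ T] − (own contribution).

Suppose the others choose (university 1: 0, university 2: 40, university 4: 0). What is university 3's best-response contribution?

70

Others' total = 40. Contributing 70 brings total to 110 ≥ 100: gain V − κ_3 = 82.
Best response: 70.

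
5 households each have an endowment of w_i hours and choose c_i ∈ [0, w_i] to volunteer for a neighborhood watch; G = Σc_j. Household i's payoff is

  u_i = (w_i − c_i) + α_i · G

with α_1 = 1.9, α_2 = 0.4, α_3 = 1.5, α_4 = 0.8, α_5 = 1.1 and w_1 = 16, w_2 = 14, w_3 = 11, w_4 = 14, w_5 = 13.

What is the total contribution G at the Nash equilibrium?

∂u_i/∂c_i = α_i − 1, so household i contributes w_i if α_i > 1, else 0.
α_i > 1 for i ∈ {1, 3, 5}; NE contributions (16, 0, 11, 0, 13), G = 40.

40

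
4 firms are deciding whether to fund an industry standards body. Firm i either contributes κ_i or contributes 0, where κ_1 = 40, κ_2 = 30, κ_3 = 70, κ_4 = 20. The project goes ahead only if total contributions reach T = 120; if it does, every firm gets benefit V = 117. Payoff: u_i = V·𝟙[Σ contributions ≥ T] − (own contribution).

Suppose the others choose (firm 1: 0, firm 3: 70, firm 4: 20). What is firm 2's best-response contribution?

30

Others' total = 90. Contributing 30 brings total to 120 ≥ 120: gain V − κ_2 = 87.
Best response: 30.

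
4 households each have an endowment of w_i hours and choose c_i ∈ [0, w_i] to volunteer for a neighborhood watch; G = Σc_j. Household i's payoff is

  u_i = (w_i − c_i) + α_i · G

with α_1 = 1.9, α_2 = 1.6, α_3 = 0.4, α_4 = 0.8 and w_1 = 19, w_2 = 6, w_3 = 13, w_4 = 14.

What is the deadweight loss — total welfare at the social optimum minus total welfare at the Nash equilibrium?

99.9

∂u_i/∂c_i = α_i − 1, so household i contributes w_i if α_i > 1, else 0.
α_i > 1 for i ∈ {1, 2}; NE contributions (19, 6, 0, 0), G = 25.
W^NE = Σw_i − G^NE + (Σα_i)·G^NE = 52 + 3.7·25 = 144.5.
Planner: ∂(Σu_j)/∂c_i = Σα_j − 1 = 3.7 > 0, so everyone contributes w_i; G^SO = 52, W^SO = 52 + 3.7·52 = 244.4.
Deadweight loss = 99.9.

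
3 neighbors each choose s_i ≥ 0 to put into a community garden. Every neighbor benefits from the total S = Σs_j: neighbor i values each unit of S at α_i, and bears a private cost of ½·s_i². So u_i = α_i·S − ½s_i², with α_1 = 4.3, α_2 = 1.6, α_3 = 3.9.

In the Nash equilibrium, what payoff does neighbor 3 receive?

30.615

Neighbor i's FOC: ∂u_i/∂s_i = α_i − s_i = 0, so s_i* = α_i.
NE contributions = (4.3, 1.6, 3.9); S = 9.8.
u_3 = α_3·S − ½·(s_3)² = 3.9·9.8 − ½·3.9² = 30.615.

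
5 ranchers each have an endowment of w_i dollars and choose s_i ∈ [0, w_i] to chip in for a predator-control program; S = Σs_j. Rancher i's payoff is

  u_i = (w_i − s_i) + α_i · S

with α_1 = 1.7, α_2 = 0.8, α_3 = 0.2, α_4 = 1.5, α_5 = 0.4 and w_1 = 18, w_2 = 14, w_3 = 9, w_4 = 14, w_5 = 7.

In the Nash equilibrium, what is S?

∂u_i/∂s_i = α_i − 1, so rancher i contributes w_i if α_i > 1, else 0.
α_i > 1 for i ∈ {1, 4}; NE contributions (18, 0, 0, 14, 0), S = 32.

32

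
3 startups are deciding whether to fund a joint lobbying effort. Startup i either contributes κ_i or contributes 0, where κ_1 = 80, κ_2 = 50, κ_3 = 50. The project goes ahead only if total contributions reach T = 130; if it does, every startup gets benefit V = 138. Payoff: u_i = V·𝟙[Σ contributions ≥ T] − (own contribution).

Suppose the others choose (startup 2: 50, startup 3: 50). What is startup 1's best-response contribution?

Others' total = 100. Contributing 80 brings total to 180 ≥ 130: gain V − κ_1 = 58.
Best response: 80.

80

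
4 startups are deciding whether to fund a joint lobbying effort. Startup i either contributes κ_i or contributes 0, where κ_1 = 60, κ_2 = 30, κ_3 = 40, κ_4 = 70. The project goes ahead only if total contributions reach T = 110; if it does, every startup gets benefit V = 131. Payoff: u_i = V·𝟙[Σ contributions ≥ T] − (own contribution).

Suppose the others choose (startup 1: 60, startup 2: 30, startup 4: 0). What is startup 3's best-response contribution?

40

Others' total = 90. Contributing 40 brings total to 130 ≥ 110: gain V − κ_3 = 91.
Best response: 40.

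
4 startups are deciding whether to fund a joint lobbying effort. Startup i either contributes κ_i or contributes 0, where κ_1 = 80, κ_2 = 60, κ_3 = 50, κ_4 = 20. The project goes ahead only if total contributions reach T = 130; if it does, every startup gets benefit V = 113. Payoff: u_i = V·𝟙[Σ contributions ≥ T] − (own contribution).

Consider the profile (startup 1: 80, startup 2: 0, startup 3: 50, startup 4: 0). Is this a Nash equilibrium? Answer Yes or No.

Yes

Total = 130 ≥ 130: provided.
Startup 1 (pledges 80, payoff 33): dropping to 0 → total 50, payoff 0. No gain.
Startup 2 (pledges 0, payoff 113): pledging 60 → total 190, payoff 53. No gain.
Startup 3 (pledges 50, payoff 63): dropping to 0 → total 80, payoff 0. No gain.
Startup 4 (pledges 0, payoff 113): pledging 20 → total 150, payoff 93. No gain.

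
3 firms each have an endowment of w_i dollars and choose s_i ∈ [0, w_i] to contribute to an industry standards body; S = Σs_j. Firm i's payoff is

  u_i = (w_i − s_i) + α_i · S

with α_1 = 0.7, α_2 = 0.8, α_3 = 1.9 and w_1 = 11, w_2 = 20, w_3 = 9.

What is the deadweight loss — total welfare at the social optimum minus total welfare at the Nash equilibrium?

∂u_i/∂s_i = α_i − 1, so firm i contributes w_i if α_i > 1, else 0.
α_i > 1 for i ∈ {3}; NE contributions (0, 0, 9), S = 9.
W^NE = Σw_i − S^NE + (Σα_i)·S^NE = 40 + 2.4·9 = 61.6.
Planner: ∂(Σu_j)/∂s_i = Σα_j − 1 = 2.4 > 0, so everyone contributes w_i; S^SO = 40, W^SO = 40 + 2.4·40 = 136.
Deadweight loss = 74.4.

74.4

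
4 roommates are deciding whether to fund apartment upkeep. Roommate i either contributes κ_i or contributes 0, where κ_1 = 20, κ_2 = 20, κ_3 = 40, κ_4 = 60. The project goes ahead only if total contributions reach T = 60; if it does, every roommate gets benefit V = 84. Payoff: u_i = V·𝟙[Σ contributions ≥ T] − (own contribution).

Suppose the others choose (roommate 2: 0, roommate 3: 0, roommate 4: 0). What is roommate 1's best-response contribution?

0

Others' total = 0. Even contributing 20 gives 20 < 60: no benefit either way.
Best response: 0.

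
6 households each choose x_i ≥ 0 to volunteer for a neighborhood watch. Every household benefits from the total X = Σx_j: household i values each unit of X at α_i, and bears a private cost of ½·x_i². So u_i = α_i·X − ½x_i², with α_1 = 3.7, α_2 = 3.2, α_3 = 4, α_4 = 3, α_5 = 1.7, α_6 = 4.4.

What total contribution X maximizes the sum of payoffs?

120

Planner FOC: ∂(Σu_j)/∂x_i = (Σα_j) − x_i = 0, so x_i^SO = Σα_j = 20 for every i; X^SO = 120.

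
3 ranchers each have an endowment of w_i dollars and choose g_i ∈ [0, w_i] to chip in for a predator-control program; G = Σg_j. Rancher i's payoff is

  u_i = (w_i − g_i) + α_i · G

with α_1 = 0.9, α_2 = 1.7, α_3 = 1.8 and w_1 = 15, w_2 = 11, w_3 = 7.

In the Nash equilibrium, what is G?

18

∂u_i/∂g_i = α_i − 1, so rancher i contributes w_i if α_i > 1, else 0.
α_i > 1 for i ∈ {2, 3}; NE contributions (0, 11, 7), G = 18.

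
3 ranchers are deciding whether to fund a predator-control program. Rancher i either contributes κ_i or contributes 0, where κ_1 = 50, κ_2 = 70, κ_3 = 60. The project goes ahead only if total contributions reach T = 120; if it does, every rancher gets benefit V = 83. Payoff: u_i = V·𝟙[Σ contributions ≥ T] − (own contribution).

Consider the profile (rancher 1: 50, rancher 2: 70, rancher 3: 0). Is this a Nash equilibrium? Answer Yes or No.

Total = 120 ≥ 120: provided.
Rancher 1 (pledges 50, payoff 33): dropping to 0 → total 70, payoff 0. No gain.
Rancher 2 (pledges 70, payoff 13): dropping to 0 → total 50, payoff 0. No gain.
Rancher 3 (pledges 0, payoff 83): pledging 60 → total 180, payoff 23. No gain.

Yes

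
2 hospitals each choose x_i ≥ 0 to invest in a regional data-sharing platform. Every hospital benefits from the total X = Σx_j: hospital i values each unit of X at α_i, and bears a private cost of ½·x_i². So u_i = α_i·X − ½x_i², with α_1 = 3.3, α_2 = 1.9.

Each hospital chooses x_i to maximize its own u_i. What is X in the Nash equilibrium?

5.2

Hospital i's FOC: ∂u_i/∂x_i = α_i − x_i = 0, so x_i* = α_i.
NE contributions = (3.3, 1.9); X = 5.2.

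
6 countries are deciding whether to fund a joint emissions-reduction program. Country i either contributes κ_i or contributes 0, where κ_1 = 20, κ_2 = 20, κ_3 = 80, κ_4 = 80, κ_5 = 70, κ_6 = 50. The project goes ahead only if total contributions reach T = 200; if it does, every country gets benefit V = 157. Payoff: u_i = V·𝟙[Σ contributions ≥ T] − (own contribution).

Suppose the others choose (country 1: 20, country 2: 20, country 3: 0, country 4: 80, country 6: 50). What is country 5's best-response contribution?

Others' total = 170. Contributing 70 brings total to 240 ≥ 200: gain V − κ_5 = 87.
Best response: 70.

70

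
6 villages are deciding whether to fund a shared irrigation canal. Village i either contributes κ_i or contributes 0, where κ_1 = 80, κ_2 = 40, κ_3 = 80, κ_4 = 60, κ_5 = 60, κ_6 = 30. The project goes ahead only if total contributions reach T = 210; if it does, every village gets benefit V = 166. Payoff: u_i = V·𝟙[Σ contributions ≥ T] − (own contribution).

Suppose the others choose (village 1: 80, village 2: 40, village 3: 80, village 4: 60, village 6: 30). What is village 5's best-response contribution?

Others' total = 290 ≥ 210; contributing adds cost 60 for no extra benefit.
Best response: 0.

0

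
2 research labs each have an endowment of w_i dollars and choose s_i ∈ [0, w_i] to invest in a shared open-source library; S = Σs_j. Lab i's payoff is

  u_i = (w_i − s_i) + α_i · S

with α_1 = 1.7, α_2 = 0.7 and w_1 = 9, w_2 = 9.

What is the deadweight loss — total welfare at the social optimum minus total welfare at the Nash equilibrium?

12.6

∂u_i/∂s_i = α_i − 1, so lab i contributes w_i if α_i > 1, else 0.
α_i > 1 for i ∈ {1}; NE contributions (9, 0), S = 9.
W^NE = Σw_i − S^NE + (Σα_i)·S^NE = 18 + 1.4·9 = 30.6.
Planner: ∂(Σu_j)/∂s_i = Σα_j − 1 = 1.4 > 0, so everyone contributes w_i; S^SO = 18, W^SO = 18 + 1.4·18 = 43.2.
Deadweight loss = 12.6.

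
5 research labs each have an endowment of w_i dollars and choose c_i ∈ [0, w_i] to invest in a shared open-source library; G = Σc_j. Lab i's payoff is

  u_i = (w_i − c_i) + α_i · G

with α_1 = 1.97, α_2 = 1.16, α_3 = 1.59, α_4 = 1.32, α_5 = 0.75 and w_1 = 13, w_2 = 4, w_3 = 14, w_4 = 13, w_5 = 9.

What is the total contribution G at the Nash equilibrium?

∂u_i/∂c_i = α_i − 1, so lab i contributes w_i if α_i > 1, else 0.
α_i > 1 for i ∈ {1, 2, 3, 4}; NE contributions (13, 4, 14, 13, 0), G = 44.

44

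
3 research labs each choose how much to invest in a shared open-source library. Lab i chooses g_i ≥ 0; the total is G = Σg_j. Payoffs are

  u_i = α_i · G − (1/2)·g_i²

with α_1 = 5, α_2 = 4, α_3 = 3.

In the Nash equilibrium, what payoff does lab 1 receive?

47.5

Lab i's FOC: ∂u_i/∂g_i = α_i − g_i = 0, so g_i* = α_i.
NE contributions = (5, 4, 3); G = 12.
u_1 = α_1·G − ½·(g_1)² = 5·12 − ½·5² = 47.5.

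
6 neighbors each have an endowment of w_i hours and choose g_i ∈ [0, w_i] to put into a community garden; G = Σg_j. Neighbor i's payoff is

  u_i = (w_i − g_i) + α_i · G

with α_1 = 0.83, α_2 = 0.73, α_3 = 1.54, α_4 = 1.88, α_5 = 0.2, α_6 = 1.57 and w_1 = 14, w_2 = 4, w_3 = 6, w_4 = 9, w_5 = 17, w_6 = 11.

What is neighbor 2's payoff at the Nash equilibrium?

∂u_i/∂g_i = α_i − 1, so neighbor i contributes w_i if α_i > 1, else 0.
α_i > 1 for i ∈ {3, 4, 6}; NE contributions (0, 0, 6, 9, 0, 11), G = 26.
u_2 = (4 − 0) + 0.73·26 = 22.98.

22.98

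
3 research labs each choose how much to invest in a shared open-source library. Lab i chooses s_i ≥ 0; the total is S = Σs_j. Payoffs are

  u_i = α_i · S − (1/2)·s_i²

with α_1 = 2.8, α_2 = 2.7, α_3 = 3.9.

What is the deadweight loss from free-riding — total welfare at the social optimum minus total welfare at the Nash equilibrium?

59.35

Lab i's FOC: ∂u_i/∂s_i = α_i − s_i = 0, so s_i* = α_i.
NE contributions = (2.8, 2.7, 3.9); S = 9.4.
W^NE = (Σα)·S − ½Σα_i² = 9.4² − ½·30.34 = 73.19.
Planner sets s_i = Σα_j = 9.4 for every i, so S^SO = 3·9.4 = 28.2.
W^SO = (Σα)·S^SO − ½·3·(Σα)² = (3/2)·9.4² = 132.54.
Deadweight loss = W^SO − W^NE = 59.35.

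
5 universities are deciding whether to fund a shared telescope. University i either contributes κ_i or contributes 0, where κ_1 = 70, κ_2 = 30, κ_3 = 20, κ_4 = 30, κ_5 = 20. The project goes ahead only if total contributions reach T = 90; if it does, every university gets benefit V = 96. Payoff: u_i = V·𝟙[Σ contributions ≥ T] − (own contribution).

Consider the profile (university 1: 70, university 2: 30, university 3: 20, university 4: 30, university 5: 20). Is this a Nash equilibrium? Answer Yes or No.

No

Total = 170 ≥ 90: provided.
University 1 (pledges 70, payoff 26): dropping to 0 → total 100, payoff 96. Profitable deviation.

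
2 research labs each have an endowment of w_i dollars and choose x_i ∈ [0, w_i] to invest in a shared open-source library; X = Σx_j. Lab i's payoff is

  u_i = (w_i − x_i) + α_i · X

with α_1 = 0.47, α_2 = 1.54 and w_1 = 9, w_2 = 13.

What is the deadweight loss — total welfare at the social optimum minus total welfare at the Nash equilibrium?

9.09

∂u_i/∂x_i = α_i − 1, so lab i contributes w_i if α_i > 1, else 0.
α_i > 1 for i ∈ {2}; NE contributions (0, 13), X = 13.
W^NE = Σw_i − X^NE + (Σα_i)·X^NE = 22 + 1.01·13 = 35.13.
Planner: ∂(Σu_j)/∂x_i = Σα_j − 1 = 1.01 > 0, so everyone contributes w_i; X^SO = 22, W^SO = 22 + 1.01·22 = 44.22.
Deadweight loss = 9.09.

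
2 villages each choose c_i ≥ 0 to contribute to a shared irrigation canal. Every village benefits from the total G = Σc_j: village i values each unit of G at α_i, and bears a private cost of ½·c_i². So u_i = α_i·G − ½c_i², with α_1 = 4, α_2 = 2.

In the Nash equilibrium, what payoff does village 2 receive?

Village i's FOC: ∂u_i/∂c_i = α_i − c_i = 0, so c_i* = α_i.
NE contributions = (4, 2); G = 6.
u_2 = α_2·G − ½·(c_2)² = 2·6 − ½·2² = 10.

10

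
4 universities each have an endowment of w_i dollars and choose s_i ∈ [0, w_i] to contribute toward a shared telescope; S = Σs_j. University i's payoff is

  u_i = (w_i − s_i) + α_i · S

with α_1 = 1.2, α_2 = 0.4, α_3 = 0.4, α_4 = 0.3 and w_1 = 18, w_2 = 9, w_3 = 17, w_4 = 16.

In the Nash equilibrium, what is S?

∂u_i/∂s_i = α_i − 1, so university i contributes w_i if α_i > 1, else 0.
α_i > 1 for i ∈ {1}; NE contributions (18, 0, 0, 0), S = 18.

18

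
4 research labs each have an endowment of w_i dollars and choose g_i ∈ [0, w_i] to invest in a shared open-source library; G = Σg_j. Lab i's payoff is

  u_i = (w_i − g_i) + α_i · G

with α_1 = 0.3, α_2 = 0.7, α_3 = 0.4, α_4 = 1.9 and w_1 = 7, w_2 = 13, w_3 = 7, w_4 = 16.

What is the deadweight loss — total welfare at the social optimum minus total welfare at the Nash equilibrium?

∂u_i/∂g_i = α_i − 1, so lab i contributes w_i if α_i > 1, else 0.
α_i > 1 for i ∈ {4}; NE contributions (0, 0, 0, 16), G = 16.
W^NE = Σw_i − G^NE + (Σα_i)·G^NE = 43 + 2.3·16 = 79.8.
Planner: ∂(Σu_j)/∂g_i = Σα_j − 1 = 2.3 > 0, so everyone contributes w_i; G^SO = 43, W^SO = 43 + 2.3·43 = 141.9.
Deadweight loss = 62.1.

62.1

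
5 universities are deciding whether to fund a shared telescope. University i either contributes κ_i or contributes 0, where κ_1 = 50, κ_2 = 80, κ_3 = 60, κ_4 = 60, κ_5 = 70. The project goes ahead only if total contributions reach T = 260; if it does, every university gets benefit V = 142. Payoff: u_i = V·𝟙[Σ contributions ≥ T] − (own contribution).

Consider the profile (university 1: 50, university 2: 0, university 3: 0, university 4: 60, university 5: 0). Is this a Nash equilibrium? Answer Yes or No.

No

Total = 110 < 260: not provided.
University 1 (pledges 50, payoff -50): dropping to 0 → total 60, payoff 0. Profitable deviation.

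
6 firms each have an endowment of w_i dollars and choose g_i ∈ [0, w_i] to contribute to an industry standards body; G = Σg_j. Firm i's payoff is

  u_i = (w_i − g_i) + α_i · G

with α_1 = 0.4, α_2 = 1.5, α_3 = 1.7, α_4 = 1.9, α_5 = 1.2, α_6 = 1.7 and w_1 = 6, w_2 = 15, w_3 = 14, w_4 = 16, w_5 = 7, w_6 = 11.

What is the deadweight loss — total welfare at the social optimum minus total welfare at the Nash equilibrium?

44.4

∂u_i/∂g_i = α_i − 1, so firm i contributes w_i if α_i > 1, else 0.
α_i > 1 for i ∈ {2, 3, 4, 5, 6}; NE contributions (0, 15, 14, 16, 7, 11), G = 63.
W^NE = Σw_i − G^NE + (Σα_i)·G^NE = 69 + 7.4·63 = 535.2.
Planner: ∂(Σu_j)/∂g_i = Σα_j − 1 = 7.4 > 0, so everyone contributes w_i; G^SO = 69, W^SO = 69 + 7.4·69 = 579.6.
Deadweight loss = 44.4.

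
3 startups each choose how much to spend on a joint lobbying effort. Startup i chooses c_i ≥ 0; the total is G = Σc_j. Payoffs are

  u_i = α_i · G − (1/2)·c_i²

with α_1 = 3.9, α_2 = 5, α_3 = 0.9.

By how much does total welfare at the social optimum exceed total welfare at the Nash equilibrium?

68.53

Startup i's FOC: ∂u_i/∂c_i = α_i − c_i = 0, so c_i* = α_i.
NE contributions = (3.9, 5, 0.9); G = 9.8.
W^NE = (Σα)·G − ½Σα_i² = 9.8² − ½·41.02 = 75.53.
Planner sets c_i = Σα_j = 9.8 for every i, so G^SO = 3·9.8 = 29.4.
W^SO = (Σα)·G^SO − ½·3·(Σα)² = (3/2)·9.8² = 144.06.
Deadweight loss = W^SO − W^NE = 68.53.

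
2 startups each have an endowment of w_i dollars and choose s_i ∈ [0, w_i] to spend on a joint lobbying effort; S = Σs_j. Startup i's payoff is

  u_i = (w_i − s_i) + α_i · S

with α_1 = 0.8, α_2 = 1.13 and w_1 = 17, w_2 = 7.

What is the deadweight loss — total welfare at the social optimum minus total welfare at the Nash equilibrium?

∂u_i/∂s_i = α_i − 1, so startup i contributes w_i if α_i > 1, else 0.
α_i > 1 for i ∈ {2}; NE contributions (0, 7), S = 7.
W^NE = Σw_i − S^NE + (Σα_i)·S^NE = 24 + 0.93·7 = 30.51.
Planner: ∂(Σu_j)/∂s_i = Σα_j − 1 = 0.93 > 0, so everyone contributes w_i; S^SO = 24, W^SO = 24 + 0.93·24 = 46.32.
Deadweight loss = 15.81.

15.81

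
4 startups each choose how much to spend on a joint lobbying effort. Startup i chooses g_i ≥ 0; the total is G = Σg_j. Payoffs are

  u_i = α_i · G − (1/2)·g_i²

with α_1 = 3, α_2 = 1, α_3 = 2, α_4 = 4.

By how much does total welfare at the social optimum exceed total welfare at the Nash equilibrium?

115

Startup i's FOC: ∂u_i/∂g_i = α_i − g_i = 0, so g_i* = α_i.
NE contributions = (3, 1, 2, 4); G = 10.
W^NE = (Σα)·G − ½Σα_i² = 10² − ½·30 = 85.
Planner sets g_i = Σα_j = 10 for every i, so G^SO = 4·10 = 40.
W^SO = (Σα)·G^SO − ½·4·(Σα)² = (4/2)·10² = 200.
Deadweight loss = W^SO − W^NE = 115.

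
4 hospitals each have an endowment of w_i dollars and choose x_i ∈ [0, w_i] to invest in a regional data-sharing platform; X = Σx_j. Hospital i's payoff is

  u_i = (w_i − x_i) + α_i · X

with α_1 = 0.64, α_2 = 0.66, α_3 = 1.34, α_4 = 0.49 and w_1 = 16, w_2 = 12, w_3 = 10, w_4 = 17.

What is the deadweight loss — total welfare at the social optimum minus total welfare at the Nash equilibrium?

95.85

∂u_i/∂x_i = α_i − 1, so hospital i contributes w_i if α_i > 1, else 0.
α_i > 1 for i ∈ {3}; NE contributions (0, 0, 10, 0), X = 10.
W^NE = Σw_i − X^NE + (Σα_i)·X^NE = 55 + 2.13·10 = 76.3.
Planner: ∂(Σu_j)/∂x_i = Σα_j − 1 = 2.13 > 0, so everyone contributes w_i; X^SO = 55, W^SO = 55 + 2.13·55 = 172.15.
Deadweight loss = 95.85.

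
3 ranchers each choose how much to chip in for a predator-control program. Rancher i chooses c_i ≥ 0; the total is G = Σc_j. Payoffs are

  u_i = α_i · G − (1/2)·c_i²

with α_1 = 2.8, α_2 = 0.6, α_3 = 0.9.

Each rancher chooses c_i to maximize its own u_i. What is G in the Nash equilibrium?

4.3

Rancher i's FOC: ∂u_i/∂c_i = α_i − c_i = 0, so c_i* = α_i.
NE contributions = (2.8, 0.6, 0.9); G = 4.3.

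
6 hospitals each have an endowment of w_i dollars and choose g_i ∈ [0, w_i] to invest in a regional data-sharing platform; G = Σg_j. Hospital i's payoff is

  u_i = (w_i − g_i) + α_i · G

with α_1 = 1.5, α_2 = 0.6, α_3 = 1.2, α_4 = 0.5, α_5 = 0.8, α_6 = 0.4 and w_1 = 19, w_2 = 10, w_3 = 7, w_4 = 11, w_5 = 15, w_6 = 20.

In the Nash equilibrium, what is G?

∂u_i/∂g_i = α_i − 1, so hospital i contributes w_i if α_i > 1, else 0.
α_i > 1 for i ∈ {1, 3}; NE contributions (19, 0, 7, 0, 0, 0), G = 26.

26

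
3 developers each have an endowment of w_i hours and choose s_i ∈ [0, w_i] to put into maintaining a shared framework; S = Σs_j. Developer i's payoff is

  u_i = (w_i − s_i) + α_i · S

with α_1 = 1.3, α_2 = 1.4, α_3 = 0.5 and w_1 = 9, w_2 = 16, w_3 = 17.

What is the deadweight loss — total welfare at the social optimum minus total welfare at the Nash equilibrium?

∂u_i/∂s_i = α_i − 1, so developer i contributes w_i if α_i > 1, else 0.
α_i > 1 for i ∈ {1, 2}; NE contributions (9, 16, 0), S = 25.
W^NE = Σw_i − S^NE + (Σα_i)·S^NE = 42 + 2.2·25 = 97.
Planner: ∂(Σu_j)/∂s_i = Σα_j − 1 = 2.2 > 0, so everyone contributes w_i; S^SO = 42, W^SO = 42 + 2.2·42 = 134.4.
Deadweight loss = 37.4.

37.4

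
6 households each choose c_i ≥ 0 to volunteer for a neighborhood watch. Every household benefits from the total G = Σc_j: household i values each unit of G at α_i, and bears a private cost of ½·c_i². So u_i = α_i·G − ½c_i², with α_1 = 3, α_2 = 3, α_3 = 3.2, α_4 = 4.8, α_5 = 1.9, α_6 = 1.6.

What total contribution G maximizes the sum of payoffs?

Planner FOC: ∂(Σu_j)/∂c_i = (Σα_j) − c_i = 0, so c_i^SO = Σα_j = 17.5 for every i; G^SO = 105.

105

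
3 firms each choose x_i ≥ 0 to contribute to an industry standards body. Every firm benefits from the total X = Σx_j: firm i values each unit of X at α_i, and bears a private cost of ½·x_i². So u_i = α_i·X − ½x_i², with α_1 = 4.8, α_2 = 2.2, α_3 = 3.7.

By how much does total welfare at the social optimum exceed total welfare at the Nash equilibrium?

78.03

Firm i's FOC: ∂u_i/∂x_i = α_i − x_i = 0, so x_i* = α_i.
NE contributions = (4.8, 2.2, 3.7); X = 10.7.
W^NE = (Σα)·X − ½Σα_i² = 10.7² − ½·41.57 = 93.705.
Planner sets x_i = Σα_j = 10.7 for every i, so X^SO = 3·10.7 = 32.1.
W^SO = (Σα)·X^SO − ½·3·(Σα)² = (3/2)·10.7² = 171.735.
Deadweight loss = W^SO − W^NE = 78.03.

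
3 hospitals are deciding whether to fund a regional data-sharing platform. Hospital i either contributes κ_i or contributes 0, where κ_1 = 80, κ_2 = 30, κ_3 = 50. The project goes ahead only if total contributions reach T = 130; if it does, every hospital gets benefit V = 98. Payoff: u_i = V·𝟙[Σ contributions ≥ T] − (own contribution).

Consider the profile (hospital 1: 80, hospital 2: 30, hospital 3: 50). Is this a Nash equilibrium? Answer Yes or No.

No

Total = 160 ≥ 130: provided.
Hospital 1 (pledges 80, payoff 18): dropping to 0 → total 80, payoff 0. No gain.
Hospital 2 (pledges 30, payoff 68): dropping to 0 → total 130, payoff 98. Profitable deviation.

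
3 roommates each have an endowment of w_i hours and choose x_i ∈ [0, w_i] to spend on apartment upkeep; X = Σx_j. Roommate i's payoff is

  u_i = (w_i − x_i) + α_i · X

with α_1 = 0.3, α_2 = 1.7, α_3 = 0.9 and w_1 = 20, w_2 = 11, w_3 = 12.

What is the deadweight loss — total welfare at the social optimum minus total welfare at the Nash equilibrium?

60.8

∂u_i/∂x_i = α_i − 1, so roommate i contributes w_i if α_i > 1, else 0.
α_i > 1 for i ∈ {2}; NE contributions (0, 11, 0), X = 11.
W^NE = Σw_i − X^NE + (Σα_i)·X^NE = 43 + 1.9·11 = 63.9.
Planner: ∂(Σu_j)/∂x_i = Σα_j − 1 = 1.9 > 0, so everyone contributes w_i; X^SO = 43, W^SO = 43 + 1.9·43 = 124.7.
Deadweight loss = 60.8.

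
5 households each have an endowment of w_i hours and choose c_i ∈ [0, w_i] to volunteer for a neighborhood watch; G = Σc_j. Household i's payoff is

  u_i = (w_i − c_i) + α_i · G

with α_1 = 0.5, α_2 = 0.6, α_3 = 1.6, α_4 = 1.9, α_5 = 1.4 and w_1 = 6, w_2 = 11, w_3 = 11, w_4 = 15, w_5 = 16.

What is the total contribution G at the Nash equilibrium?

42

∂u_i/∂c_i = α_i − 1, so household i contributes w_i if α_i > 1, else 0.
α_i > 1 for i ∈ {3, 4, 5}; NE contributions (0, 0, 11, 15, 16), G = 42.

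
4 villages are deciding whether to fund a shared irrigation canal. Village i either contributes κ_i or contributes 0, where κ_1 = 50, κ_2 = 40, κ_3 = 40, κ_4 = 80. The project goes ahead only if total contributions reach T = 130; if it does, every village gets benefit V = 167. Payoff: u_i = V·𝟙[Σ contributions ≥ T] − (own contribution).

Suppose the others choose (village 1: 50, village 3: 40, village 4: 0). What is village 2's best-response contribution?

Others' total = 90. Contributing 40 brings total to 130 ≥ 130: gain V − κ_2 = 127.
Best response: 40.

40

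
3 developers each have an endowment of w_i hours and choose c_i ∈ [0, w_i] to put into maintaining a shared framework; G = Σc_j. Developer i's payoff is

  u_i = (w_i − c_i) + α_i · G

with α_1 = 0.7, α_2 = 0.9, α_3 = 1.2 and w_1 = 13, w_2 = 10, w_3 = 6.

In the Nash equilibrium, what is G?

∂u_i/∂c_i = α_i − 1, so developer i contributes w_i if α_i > 1, else 0.
α_i > 1 for i ∈ {3}; NE contributions (0, 0, 6), G = 6.

6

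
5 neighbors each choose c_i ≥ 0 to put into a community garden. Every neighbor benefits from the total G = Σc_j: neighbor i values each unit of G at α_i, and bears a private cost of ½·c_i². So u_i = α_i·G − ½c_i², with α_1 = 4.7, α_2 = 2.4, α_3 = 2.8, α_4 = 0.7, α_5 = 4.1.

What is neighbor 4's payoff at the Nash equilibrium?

Neighbor i's FOC: ∂u_i/∂c_i = α_i − c_i = 0, so c_i* = α_i.
NE contributions = (4.7, 2.4, 2.8, 0.7, 4.1); G = 14.7.
u_4 = α_4·G − ½·(c_4)² = 0.7·14.7 − ½·0.7² = 10.045.

10.045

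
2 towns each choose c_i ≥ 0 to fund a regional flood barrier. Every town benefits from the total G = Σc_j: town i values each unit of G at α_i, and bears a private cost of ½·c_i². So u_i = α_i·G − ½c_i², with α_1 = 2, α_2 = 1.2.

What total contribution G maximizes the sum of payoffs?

6.4

Planner FOC: ∂(Σu_j)/∂c_i = (Σα_j) − c_i = 0, so c_i^SO = Σα_j = 3.2 for every i; G^SO = 6.4.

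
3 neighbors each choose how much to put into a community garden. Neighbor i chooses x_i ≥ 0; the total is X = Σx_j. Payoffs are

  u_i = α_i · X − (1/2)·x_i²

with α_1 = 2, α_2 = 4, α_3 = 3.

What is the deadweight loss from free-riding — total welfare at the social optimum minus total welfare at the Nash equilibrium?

Neighbor i's FOC: ∂u_i/∂x_i = α_i − x_i = 0, so x_i* = α_i.
NE contributions = (2, 4, 3); X = 9.
W^NE = (Σα)·X − ½Σα_i² = 9² − ½·29 = 66.5.
Planner sets x_i = Σα_j = 9 for every i, so X^SO = 3·9 = 27.
W^SO = (Σα)·X^SO − ½·3·(Σα)² = (3/2)·9² = 121.5.
Deadweight loss = W^SO − W^NE = 55.

55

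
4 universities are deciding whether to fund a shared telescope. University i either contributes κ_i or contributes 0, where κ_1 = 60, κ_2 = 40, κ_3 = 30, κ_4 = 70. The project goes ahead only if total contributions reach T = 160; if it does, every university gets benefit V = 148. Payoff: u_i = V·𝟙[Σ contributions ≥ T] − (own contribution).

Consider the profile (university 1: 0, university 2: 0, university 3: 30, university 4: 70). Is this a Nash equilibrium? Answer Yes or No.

No

Total = 100 < 160: not provided.
University 1 (pledges 0, payoff 0): pledging 60 → total 160, payoff 88. Profitable deviation.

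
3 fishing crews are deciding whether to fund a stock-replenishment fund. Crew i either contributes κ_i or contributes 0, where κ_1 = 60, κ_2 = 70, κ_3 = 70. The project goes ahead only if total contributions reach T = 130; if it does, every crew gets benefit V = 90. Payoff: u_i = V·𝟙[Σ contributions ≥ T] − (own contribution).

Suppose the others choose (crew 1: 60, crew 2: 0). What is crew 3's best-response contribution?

Others' total = 60. Contributing 70 brings total to 130 ≥ 130: gain V − κ_3 = 20.
Best response: 70.

70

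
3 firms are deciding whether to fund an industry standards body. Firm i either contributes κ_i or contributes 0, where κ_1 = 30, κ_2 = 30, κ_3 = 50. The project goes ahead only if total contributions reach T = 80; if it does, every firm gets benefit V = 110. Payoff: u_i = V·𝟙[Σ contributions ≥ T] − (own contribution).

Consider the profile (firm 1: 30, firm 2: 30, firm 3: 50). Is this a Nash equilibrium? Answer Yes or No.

Total = 110 ≥ 80: provided.
Firm 1 (pledges 30, payoff 80): dropping to 0 → total 80, payoff 110. Profitable deviation.

No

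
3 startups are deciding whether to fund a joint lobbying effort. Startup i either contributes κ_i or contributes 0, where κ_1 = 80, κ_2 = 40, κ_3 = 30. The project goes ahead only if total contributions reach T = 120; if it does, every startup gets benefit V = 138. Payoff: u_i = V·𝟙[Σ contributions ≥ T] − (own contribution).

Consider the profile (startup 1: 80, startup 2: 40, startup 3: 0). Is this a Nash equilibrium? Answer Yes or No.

Yes

Total = 120 ≥ 120: provided.
Startup 1 (pledges 80, payoff 58): dropping to 0 → total 40, payoff 0. No gain.
Startup 2 (pledges 40, payoff 98): dropping to 0 → total 80, payoff 0. No gain.
Startup 3 (pledges 0, payoff 138): pledging 30 → total 150, payoff 108. No gain.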